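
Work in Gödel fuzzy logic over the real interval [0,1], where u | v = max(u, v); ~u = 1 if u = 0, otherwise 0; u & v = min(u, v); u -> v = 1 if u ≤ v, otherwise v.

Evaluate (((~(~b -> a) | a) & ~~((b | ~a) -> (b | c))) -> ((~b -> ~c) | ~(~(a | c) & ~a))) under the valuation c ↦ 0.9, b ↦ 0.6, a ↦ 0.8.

1.00

~b: Gödel ¬ of 0.6 = 0 (operand ≠ 0)
(~b -> a): 0 ≤ 0.8, so result = 1
~(~b -> a): Gödel ¬ of 1 = 0 (operand ≠ 0)
(~(~b -> a) | a) = max(0, 0.8) = 0.8
~a: Gödel ¬ of 0.8 = 0 (operand ≠ 0)
(b | ~a) = max(0.6, 0) = 0.6
(b | c) = max(0.6, 0.9) = 0.9
((b | ~a) -> (b | c)): 0.6 ≤ 0.9, so result = 1
~((b | ~a) -> (b | c)): Gödel ¬ of 1 = 0 (operand ≠ 0)
~~((b | ~a) -> (b | c)): Gödel ¬ of 0 = 1 (operand is 0)
((~(~b -> a) | a) & ~~((b | ~a) -> (b | c))) = min(0.8, 1) = 0.8
~b: Gödel ¬ of 0.6 = 0 (operand ≠ 0)
~c: Gödel ¬ of 0.9 = 0 (operand ≠ 0)
(~b -> ~c): 0 ≤ 0, so result = 1
(a | c) = max(0.8, 0.9) = 0.9
~(a | c): Gödel ¬ of 0.9 = 0 (operand ≠ 0)
~a: Gödel ¬ of 0.8 = 0 (operand ≠ 0)
(~(a | c) & ~a) = min(0, 0) = 0
~(~(a | c) & ~a): Gödel ¬ of 0 = 1 (operand is 0)
((~b -> ~c) | ~(~(a | c) & ~a)) = max(1, 1) = 1
(((~(~b -> a) | a) & ~~((b | ~a) -> (b | c))) -> ((~b -> ~c) | ~(~(a | c) & ~a))): 0.8 ≤ 1, so result = 1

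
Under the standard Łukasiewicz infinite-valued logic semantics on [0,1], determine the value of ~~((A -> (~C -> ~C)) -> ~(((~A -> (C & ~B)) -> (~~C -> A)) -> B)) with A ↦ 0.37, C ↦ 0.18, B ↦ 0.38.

0.62

~C: Łukasiewicz ¬ gives 1 − 0.18 = 0.82
~C: Łukasiewicz ¬ gives 1 − 0.18 = 0.82
(~C -> ~C): min(1, 1 − 0.82 + 0.82) = 1
(A -> (~C -> ~C)): min(1, 1 − 0.37 + 1) = 1
~A: Łukasiewicz ¬ gives 1 − 0.37 = 0.63
~B: Łukasiewicz ¬ gives 1 − 0.38 = 0.62
(C & ~B) = min(0.18, 0.62) = 0.18
(~A -> (C & ~B)): min(1, 1 − 0.63 + 0.18) = 0.55
~C: Łukasiewicz ¬ gives 1 − 0.18 = 0.82
~~C: Łukasiewicz ¬ gives 1 − 0.82 = 0.18
(~~C -> A): min(1, 1 − 0.18 + 0.37) = 1
((~A -> (C & ~B)) -> (~~C -> A)): min(1, 1 − 0.55 + 1) = 1
(((~A -> (C & ~B)) -> (~~C -> A)) -> B): min(1, 1 − 1 + 0.38) = 0.38
~(((~A -> (C & ~B)) -> (~~C -> A)) -> B): Łukasiewicz ¬ gives 1 − 0.38 = 0.62
((A -> (~C -> ~C)) -> ~(((~A -> (C & ~B)) -> (~~C -> A)) -> B)): min(1, 1 − 1 + 0.62) = 0.62
~((A -> (~C -> ~C)) -> ~(((~A -> (C & ~B)) -> (~~C -> A)) -> B)): Łukasiewicz ¬ gives 1 − 0.62 = 0.38
~~((A -> (~C -> ~C)) -> ~(((~A -> (C & ~B)) -> (~~C -> A)) -> B)): Łukasiewicz ¬ gives 1 − 0.38 = 0.62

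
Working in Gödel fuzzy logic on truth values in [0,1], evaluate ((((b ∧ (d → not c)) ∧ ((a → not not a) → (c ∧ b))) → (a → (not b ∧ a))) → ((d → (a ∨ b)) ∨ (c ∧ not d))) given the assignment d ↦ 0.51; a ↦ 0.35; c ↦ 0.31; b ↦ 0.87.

1.00

not c: Gödel ¬ of 0.31 = 0 (operand ≠ 0)
(d → not c): 0.51 > 0, so result = 0
(b ∧ (d → not c)) = min(0.87, 0) = 0
not a: Gödel ¬ of 0.35 = 0 (operand ≠ 0)
not not a: Gödel ¬ of 0 = 1 (operand is 0)
(a → not not a): 0.35 ≤ 1, so result = 1
(c ∧ b) = min(0.31, 0.87) = 0.31
((a → not not a) → (c ∧ b)): 1 > 0.31, so result = 0.31
((b ∧ (d → not c)) ∧ ((a → not not a) → (c ∧ b))) = min(0, 0.31) = 0
not b: Gödel ¬ of 0.87 = 0 (operand ≠ 0)
(not b ∧ a) = min(0, 0.35) = 0
(a → (not b ∧ a)): 0.35 > 0, so result = 0
(((b ∧ (d → not c)) ∧ ((a → not not a) → (c ∧ b))) → (a → (not b ∧ a))): 0 ≤ 0, so result = 1
(a ∨ b) = max(0.35, 0.87) = 0.87
(d → (a ∨ b)): 0.51 ≤ 0.87, so result = 1
not d: Gödel ¬ of 0.51 = 0 (operand ≠ 0)
(c ∧ not d) = min(0.31, 0) = 0
((d → (a ∨ b)) ∨ (c ∧ not d)) = max(1, 0) = 1
((((b ∧ (d → not c)) ∧ ((a → not not a) → (c ∧ b))) → (a → (not b ∧ a))) → ((d → (a ∨ b)) ∨ (c ∧ not d))): 1 ≤ 1, so result = 1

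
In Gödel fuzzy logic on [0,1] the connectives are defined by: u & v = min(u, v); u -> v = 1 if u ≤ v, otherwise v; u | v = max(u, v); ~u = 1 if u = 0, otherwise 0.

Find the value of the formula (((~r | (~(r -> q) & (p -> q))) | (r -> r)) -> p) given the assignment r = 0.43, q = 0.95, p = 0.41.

~r: Gödel ¬ of 0.43 = 0 (operand ≠ 0)
(r -> q): 0.43 ≤ 0.95, so result = 1
~(r -> q): Gödel ¬ of 1 = 0 (operand ≠ 0)
(p -> q): 0.41 ≤ 0.95, so result = 1
(~(r -> q) & (p -> q)) = min(0, 1) = 0
(~r | (~(r -> q) & (p -> q))) = max(0, 0) = 0
(r -> r): 0.43 ≤ 0.43, so result = 1
((~r | (~(r -> q) & (p -> q))) | (r -> r)) = max(0, 1) = 1
(((~r | (~(r -> q) & (p -> q))) | (r -> r)) -> p): 1 > 0.41, so result = 0.41

0.41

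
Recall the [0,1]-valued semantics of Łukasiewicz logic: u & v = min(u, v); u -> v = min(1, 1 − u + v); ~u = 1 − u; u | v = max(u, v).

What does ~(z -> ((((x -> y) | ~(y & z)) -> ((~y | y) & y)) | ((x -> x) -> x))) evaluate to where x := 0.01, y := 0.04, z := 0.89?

0.85

(x -> y): min(1, 1 − 0.01 + 0.04) = 1
(y & z) = min(0.04, 0.89) = 0.04
~(y & z): Łukasiewicz ¬ gives 1 − 0.04 = 0.96
((x -> y) | ~(y & z)) = max(1, 0.96) = 1
~y: Łukasiewicz ¬ gives 1 − 0.04 = 0.96
(~y | y) = max(0.96, 0.04) = 0.96
((~y | y) & y) = min(0.96, 0.04) = 0.04
(((x -> y) | ~(y & z)) -> ((~y | y) & y)): min(1, 1 − 1 + 0.04) = 0.04
(x -> x): min(1, 1 − 0.01 + 0.01) = 1
((x -> x) -> x): min(1, 1 − 1 + 0.01) = 0.01
((((x -> y) | ~(y & z)) -> ((~y | y) & y)) | ((x -> x) -> x)) = max(0.04, 0.01) = 0.04
(z -> ((((x -> y) | ~(y & z)) -> ((~y | y) & y)) | ((x -> x) -> x))): min(1, 1 − 0.89 + 0.04) = 0.15
~(z -> ((((x -> y) | ~(y & z)) -> ((~y | y) & y)) | ((x -> x) -> x))): Łukasiewicz ¬ gives 1 − 0.15 = 0.85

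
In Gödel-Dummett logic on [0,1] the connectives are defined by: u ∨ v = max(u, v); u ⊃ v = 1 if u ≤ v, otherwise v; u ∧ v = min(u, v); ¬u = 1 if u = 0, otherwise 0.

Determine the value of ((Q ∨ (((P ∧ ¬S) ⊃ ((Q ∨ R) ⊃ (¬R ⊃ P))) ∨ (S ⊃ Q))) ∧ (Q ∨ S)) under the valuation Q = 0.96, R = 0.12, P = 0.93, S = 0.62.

0.96

¬S: Gödel ¬ of 0.62 = 0 (operand ≠ 0)
(P ∧ ¬S) = min(0.93, 0) = 0
(Q ∨ R) = max(0.96, 0.12) = 0.96
¬R: Gödel ¬ of 0.12 = 0 (operand ≠ 0)
(¬R ⊃ P): 0 ≤ 0.93, so result = 1
((Q ∨ R) ⊃ (¬R ⊃ P)): 0.96 ≤ 1, so result = 1
((P ∧ ¬S) ⊃ ((Q ∨ R) ⊃ (¬R ⊃ P))): 0 ≤ 1, so result = 1
(S ⊃ Q): 0.62 ≤ 0.96, so result = 1
(((P ∧ ¬S) ⊃ ((Q ∨ R) ⊃ (¬R ⊃ P))) ∨ (S ⊃ Q)) = max(1, 1) = 1
(Q ∨ (((P ∧ ¬S) ⊃ ((Q ∨ R) ⊃ (¬R ⊃ P))) ∨ (S ⊃ Q))) = max(0.96, 1) = 1
(Q ∨ S) = max(0.96, 0.62) = 0.96
((Q ∨ (((P ∧ ¬S) ⊃ ((Q ∨ R) ⊃ (¬R ⊃ P))) ∨ (S ⊃ Q))) ∧ (Q ∨ S)) = min(1, 0.96) = 0.96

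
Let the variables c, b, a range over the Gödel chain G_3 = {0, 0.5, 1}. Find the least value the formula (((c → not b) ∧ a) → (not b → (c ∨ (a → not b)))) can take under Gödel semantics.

Every assignment gives 1. For instance at c = 0, b = 0, a = 0:
  not b: Gödel ¬ of 0 = 1 (operand is 0)
  (c → not b): 0 ≤ 1, so result = 1
  ((c → not b) ∧ a) = min(1, 0) = 0
  not b: Gödel ¬ of 0 = 1 (operand is 0)
  not b: Gödel ¬ of 0 = 1 (operand is 0)
  (a → not b): 0 ≤ 1, so result = 1
  (c ∨ (a → not b)) = max(0, 1) = 1
  (not b → (c ∨ (a → not b))): 1 ≤ 1, so result = 1
  (((c → not b) ∧ a) → (not b → (c ∨ (a → not b)))): 0 ≤ 1, so result = 1
All 27 assignments give value 1 — the formula is a G_3-tautology.

1.00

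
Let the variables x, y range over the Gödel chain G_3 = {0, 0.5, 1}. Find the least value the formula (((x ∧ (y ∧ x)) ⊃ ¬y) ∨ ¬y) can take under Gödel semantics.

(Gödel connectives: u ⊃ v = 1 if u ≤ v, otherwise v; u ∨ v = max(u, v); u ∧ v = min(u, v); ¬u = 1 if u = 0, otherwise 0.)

0.00

The minimum is attained at x = 0.5, y = 0.5:
  (y ∧ x) = min(0.5, 0.5) = 0.5
  (x ∧ (y ∧ x)) = min(0.5, 0.5) = 0.5
  ¬y: Gödel ¬ of 0.5 = 0 (operand ≠ 0)
  ((x ∧ (y ∧ x)) ⊃ ¬y): 0.5 > 0, so result = 0
  ¬y: Gödel ¬ of 0.5 = 0 (operand ≠ 0)
  (((x ∧ (y ∧ x)) ⊃ ¬y) ∨ ¬y) = max(0, 0) = 0
Checking all 9 assignments confirms none give a value below 0.00.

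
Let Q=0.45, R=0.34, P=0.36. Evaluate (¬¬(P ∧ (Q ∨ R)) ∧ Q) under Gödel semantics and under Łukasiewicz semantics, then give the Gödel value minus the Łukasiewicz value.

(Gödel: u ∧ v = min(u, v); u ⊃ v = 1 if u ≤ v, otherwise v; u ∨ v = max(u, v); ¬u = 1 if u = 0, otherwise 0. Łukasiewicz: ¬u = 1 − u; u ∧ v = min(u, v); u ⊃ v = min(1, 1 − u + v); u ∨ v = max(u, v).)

Gödel evaluation:
  (Q ∨ R) = max(0.45, 0.34) = 0.45
  (P ∧ (Q ∨ R)) = min(0.36, 0.45) = 0.36
  ¬(P ∧ (Q ∨ R)): Gödel ¬ of 0.36 = 0 (operand ≠ 0)
  ¬¬(P ∧ (Q ∨ R)): Gödel ¬ of 0 = 1 (operand is 0)
  (¬¬(P ∧ (Q ∨ R)) ∧ Q) = min(1, 0.45) = 0.45
  Gödel value = 0.45
Łukasiewicz evaluation:
  (Q ∨ R) = max(0.45, 0.34) = 0.45
  (P ∧ (Q ∨ R)) = min(0.36, 0.45) = 0.36
  ¬(P ∧ (Q ∨ R)): Łukasiewicz ¬ gives 1 − 0.36 = 0.64
  ¬¬(P ∧ (Q ∨ R)): Łukasiewicz ¬ gives 1 − 0.64 = 0.36
  (¬¬(P ∧ (Q ∨ R)) ∧ Q) = min(0.36, 0.45) = 0.36
  Łukasiewicz value = 0.36
Difference: 0.45 − 0.36 = 0.09

0.09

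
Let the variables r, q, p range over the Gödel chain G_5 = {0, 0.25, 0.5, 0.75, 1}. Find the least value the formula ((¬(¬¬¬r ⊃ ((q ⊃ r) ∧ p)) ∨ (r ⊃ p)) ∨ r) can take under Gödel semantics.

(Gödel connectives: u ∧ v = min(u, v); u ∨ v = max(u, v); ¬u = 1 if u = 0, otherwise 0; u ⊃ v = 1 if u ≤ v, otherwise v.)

0.25

The minimum is attained at r = 0.25, q = 0, p = 0:
  ¬r: Gödel ¬ of 0.25 = 0 (operand ≠ 0)
  ¬¬r: Gödel ¬ of 0 = 1 (operand is 0)
  ¬¬¬r: Gödel ¬ of 1 = 0 (operand ≠ 0)
  (q ⊃ r): 0 ≤ 0.25, so result = 1
  ((q ⊃ r) ∧ p) = min(1, 0) = 0
  (¬¬¬r ⊃ ((q ⊃ r) ∧ p)): 0 ≤ 0, so result = 1
  ¬(¬¬¬r ⊃ ((q ⊃ r) ∧ p)): Gödel ¬ of 1 = 0 (operand ≠ 0)
  (r ⊃ p): 0.25 > 0, so result = 0
  (¬(¬¬¬r ⊃ ((q ⊃ r) ∧ p)) ∨ (r ⊃ p)) = max(0, 0) = 0
  ((¬(¬¬¬r ⊃ ((q ⊃ r) ∧ p)) ∨ (r ⊃ p)) ∨ r) = max(0, 0.25) = 0.25
Checking all 125 assignments confirms none give a value below 0.25.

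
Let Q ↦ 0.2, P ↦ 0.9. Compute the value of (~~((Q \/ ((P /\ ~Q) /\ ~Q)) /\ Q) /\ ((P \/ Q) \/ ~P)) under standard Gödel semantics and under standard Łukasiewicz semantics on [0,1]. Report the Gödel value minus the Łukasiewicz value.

0.70

Gödel evaluation:
  ~Q: Gödel ¬ of 0.2 = 0 (operand ≠ 0)
  (P /\ ~Q) = min(0.9, 0) = 0
  ~Q: Gödel ¬ of 0.2 = 0 (operand ≠ 0)
  ((P /\ ~Q) /\ ~Q) = min(0, 0) = 0
  (Q \/ ((P /\ ~Q) /\ ~Q)) = max(0.2, 0) = 0.2
  ((Q \/ ((P /\ ~Q) /\ ~Q)) /\ Q) = min(0.2, 0.2) = 0.2
  ~((Q \/ ((P /\ ~Q) /\ ~Q)) /\ Q): Gödel ¬ of 0.2 = 0 (operand ≠ 0)
  ~~((Q \/ ((P /\ ~Q) /\ ~Q)) /\ Q): Gödel ¬ of 0 = 1 (operand is 0)
  (P \/ Q) = max(0.9, 0.2) = 0.9
  ~P: Gödel ¬ of 0.9 = 0 (operand ≠ 0)
  ((P \/ Q) \/ ~P) = max(0.9, 0) = 0.9
  (~~((Q \/ ((P /\ ~Q) /\ ~Q)) /\ Q) /\ ((P \/ Q) \/ ~P)) = min(1, 0.9) = 0.9
  Gödel value = 0.9
Łukasiewicz evaluation:
  ~Q: Łukasiewicz ¬ gives 1 − 0.2 = 0.8
  (P /\ ~Q) = min(0.9, 0.8) = 0.8
  ~Q: Łukasiewicz ¬ gives 1 − 0.2 = 0.8
  ((P /\ ~Q) /\ ~Q) = min(0.8, 0.8) = 0.8
  (Q \/ ((P /\ ~Q) /\ ~Q)) = max(0.2, 0.8) = 0.8
  ((Q \/ ((P /\ ~Q) /\ ~Q)) /\ Q) = min(0.8, 0.2) = 0.2
  ~((Q \/ ((P /\ ~Q) /\ ~Q)) /\ Q): Łukasiewicz ¬ gives 1 − 0.2 = 0.8
  ~~((Q \/ ((P /\ ~Q) /\ ~Q)) /\ Q): Łukasiewicz ¬ gives 1 − 0.8 = 0.2
  (P \/ Q) = max(0.9, 0.2) = 0.9
  ~P: Łukasiewicz ¬ gives 1 − 0.9 = 0.1
  ((P \/ Q) \/ ~P) = max(0.9, 0.1) = 0.9
  (~~((Q \/ ((P /\ ~Q) /\ ~Q)) /\ Q) /\ ((P \/ Q) \/ ~P)) = min(0.2, 0.9) = 0.2
  Łukasiewicz value = 0.2
Difference: 0.9 − 0.2 = 0.70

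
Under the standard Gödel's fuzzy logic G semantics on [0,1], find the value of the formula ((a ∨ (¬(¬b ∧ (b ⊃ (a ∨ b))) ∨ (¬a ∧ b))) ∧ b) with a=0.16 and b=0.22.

¬b: Gödel ¬ of 0.22 = 0 (operand ≠ 0)
(a ∨ b) = max(0.16, 0.22) = 0.22
(b ⊃ (a ∨ b)): 0.22 ≤ 0.22, so result = 1
(¬b ∧ (b ⊃ (a ∨ b))) = min(0, 1) = 0
¬(¬b ∧ (b ⊃ (a ∨ b))): Gödel ¬ of 0 = 1 (operand is 0)
¬a: Gödel ¬ of 0.16 = 0 (operand ≠ 0)
(¬a ∧ b) = min(0, 0.22) = 0
(¬(¬b ∧ (b ⊃ (a ∨ b))) ∨ (¬a ∧ b)) = max(1, 0) = 1
(a ∨ (¬(¬b ∧ (b ⊃ (a ∨ b))) ∨ (¬a ∧ b))) = max(0.16, 1) = 1
((a ∨ (¬(¬b ∧ (b ⊃ (a ∨ b))) ∨ (¬a ∧ b))) ∧ b) = min(1, 0.22) = 0.22

0.22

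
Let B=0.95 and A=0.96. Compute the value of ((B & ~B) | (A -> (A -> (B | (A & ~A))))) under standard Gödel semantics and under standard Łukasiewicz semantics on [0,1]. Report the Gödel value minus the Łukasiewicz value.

Gödel evaluation:
  ~B: Gödel ¬ of 0.95 = 0 (operand ≠ 0)
  (B & ~B) = min(0.95, 0) = 0
  ~A: Gödel ¬ of 0.96 = 0 (operand ≠ 0)
  (A & ~A) = min(0.96, 0) = 0
  (B | (A & ~A)) = max(0.95, 0) = 0.95
  (A -> (B | (A & ~A))): 0.96 > 0.95, so result = 0.95
  (A -> (A -> (B | (A & ~A)))): 0.96 > 0.95, so result = 0.95
  ((B & ~B) | (A -> (A -> (B | (A & ~A))))) = max(0, 0.95) = 0.95
  Gödel value = 0.95
Łukasiewicz evaluation:
  ~B: Łukasiewicz ¬ gives 1 − 0.95 = 0.05
  (B & ~B) = min(0.95, 0.05) = 0.05
  ~A: Łukasiewicz ¬ gives 1 − 0.96 = 0.04
  (A & ~A) = min(0.96, 0.04) = 0.04
  (B | (A & ~A)) = max(0.95, 0.04) = 0.95
  (A -> (B | (A & ~A))): min(1, 1 − 0.96 + 0.95) = 0.99
  (A -> (A -> (B | (A & ~A)))): min(1, 1 − 0.96 + 0.99) = 1
  ((B & ~B) | (A -> (A -> (B | (A & ~A))))) = max(0.05, 1) = 1
  Łukasiewicz value = 1
Difference: 0.95 − 1 = -0.05

-0.05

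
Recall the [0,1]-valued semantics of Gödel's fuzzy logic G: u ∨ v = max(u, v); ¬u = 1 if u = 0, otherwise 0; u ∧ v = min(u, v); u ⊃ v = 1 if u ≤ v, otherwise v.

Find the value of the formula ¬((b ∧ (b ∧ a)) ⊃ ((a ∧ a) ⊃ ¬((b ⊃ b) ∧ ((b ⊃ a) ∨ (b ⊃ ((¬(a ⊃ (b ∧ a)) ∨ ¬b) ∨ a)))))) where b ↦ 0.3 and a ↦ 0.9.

1.00

(b ∧ a) = min(0.3, 0.9) = 0.3
(b ∧ (b ∧ a)) = min(0.3, 0.3) = 0.3
(a ∧ a) = min(0.9, 0.9) = 0.9
(b ⊃ b): 0.3 ≤ 0.3, so result = 1
(b ⊃ a): 0.3 ≤ 0.9, so result = 1
(b ∧ a) = min(0.3, 0.9) = 0.3
(a ⊃ (b ∧ a)): 0.9 > 0.3, so result = 0.3
¬(a ⊃ (b ∧ a)): Gödel ¬ of 0.3 = 0 (operand ≠ 0)
¬b: Gödel ¬ of 0.3 = 0 (operand ≠ 0)
(¬(a ⊃ (b ∧ a)) ∨ ¬b) = max(0, 0) = 0
((¬(a ⊃ (b ∧ a)) ∨ ¬b) ∨ a) = max(0, 0.9) = 0.9
(b ⊃ ((¬(a ⊃ (b ∧ a)) ∨ ¬b) ∨ a)): 0.3 ≤ 0.9, so result = 1
((b ⊃ a) ∨ (b ⊃ ((¬(a ⊃ (b ∧ a)) ∨ ¬b) ∨ a))) = max(1, 1) = 1
((b ⊃ b) ∧ ((b ⊃ a) ∨ (b ⊃ ((¬(a ⊃ (b ∧ a)) ∨ ¬b) ∨ a)))) = min(1, 1) = 1
¬((b ⊃ b) ∧ ((b ⊃ a) ∨ (b ⊃ ((¬(a ⊃ (b ∧ a)) ∨ ¬b) ∨ a)))): Gödel ¬ of 1 = 0 (operand ≠ 0)
((a ∧ a) ⊃ ¬((b ⊃ b) ∧ ((b ⊃ a) ∨ (b ⊃ ((¬(a ⊃ (b ∧ a)) ∨ ¬b) ∨ a))))): 0.9 > 0, so result = 0
((b ∧ (b ∧ a)) ⊃ ((a ∧ a) ⊃ ¬((b ⊃ b) ∧ ((b ⊃ a) ∨ (b ⊃ ((¬(a ⊃ (b ∧ a)) ∨ ¬b) ∨ a)))))): 0.3 > 0, so result = 0
¬((b ∧ (b ∧ a)) ⊃ ((a ∧ a) ⊃ ¬((b ⊃ b) ∧ ((b ⊃ a) ∨ (b ⊃ ((¬(a ⊃ (b ∧ a)) ∨ ¬b) ∨ a)))))): Gödel ¬ of 0 = 1 (operand is 0)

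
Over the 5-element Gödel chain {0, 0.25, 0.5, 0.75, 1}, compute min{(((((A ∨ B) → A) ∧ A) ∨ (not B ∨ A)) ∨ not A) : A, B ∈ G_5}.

0.25

The minimum is attained at A = 0.25, B = 0.25:
  (A ∨ B) = max(0.25, 0.25) = 0.25
  ((A ∨ B) → A): 0.25 ≤ 0.25, so result = 1
  (((A ∨ B) → A) ∧ A) = min(1, 0.25) = 0.25
  not B: Gödel ¬ of 0.25 = 0 (operand ≠ 0)
  (not B ∨ A) = max(0, 0.25) = 0.25
  ((((A ∨ B) → A) ∧ A) ∨ (not B ∨ A)) = max(0.25, 0.25) = 0.25
  not A: Gödel ¬ of 0.25 = 0 (operand ≠ 0)
  (((((A ∨ B) → A) ∧ A) ∨ (not B ∨ A)) ∨ not A) = max(0.25, 0) = 0.25
Checking all 25 assignments confirms none give a value below 0.25.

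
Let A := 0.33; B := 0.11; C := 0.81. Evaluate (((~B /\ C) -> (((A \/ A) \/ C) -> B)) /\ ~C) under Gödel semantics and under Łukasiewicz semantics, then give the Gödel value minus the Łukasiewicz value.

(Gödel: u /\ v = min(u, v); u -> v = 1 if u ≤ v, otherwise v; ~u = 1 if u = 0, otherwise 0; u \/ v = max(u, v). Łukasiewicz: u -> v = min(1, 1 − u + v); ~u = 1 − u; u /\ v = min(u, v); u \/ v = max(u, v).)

Gödel evaluation:
  ~B: Gödel ¬ of 0.11 = 0 (operand ≠ 0)
  (~B /\ C) = min(0, 0.81) = 0
  (A \/ A) = max(0.33, 0.33) = 0.33
  ((A \/ A) \/ C) = max(0.33, 0.81) = 0.81
  (((A \/ A) \/ C) -> B): 0.81 > 0.11, so result = 0.11
  ((~B /\ C) -> (((A \/ A) \/ C) -> B)): 0 ≤ 0.11, so result = 1
  ~C: Gödel ¬ of 0.81 = 0 (operand ≠ 0)
  (((~B /\ C) -> (((A \/ A) \/ C) -> B)) /\ ~C) = min(1, 0) = 0
  Gödel value = 0
Łukasiewicz evaluation:
  ~B: Łukasiewicz ¬ gives 1 − 0.11 = 0.89
  (~B /\ C) = min(0.89, 0.81) = 0.81
  (A \/ A) = max(0.33, 0.33) = 0.33
  ((A \/ A) \/ C) = max(0.33, 0.81) = 0.81
  (((A \/ A) \/ C) -> B): min(1, 1 − 0.81 + 0.11) = 0.3
  ((~B /\ C) -> (((A \/ A) \/ C) -> B)): min(1, 1 − 0.81 + 0.3) = 0.49
  ~C: Łukasiewicz ¬ gives 1 − 0.81 = 0.19
  (((~B /\ C) -> (((A \/ A) \/ C) -> B)) /\ ~C) = min(0.49, 0.19) = 0.19
  Łukasiewicz value = 0.19
Difference: 0 − 0.19 = -0.19

-0.19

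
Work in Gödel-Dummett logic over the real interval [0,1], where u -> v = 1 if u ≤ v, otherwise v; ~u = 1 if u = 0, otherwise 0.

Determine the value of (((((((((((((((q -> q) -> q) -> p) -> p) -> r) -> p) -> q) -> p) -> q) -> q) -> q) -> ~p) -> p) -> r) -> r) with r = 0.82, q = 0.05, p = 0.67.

1.00

(q -> q): 0.05 ≤ 0.05, so result = 1
((q -> q) -> q): 1 > 0.05, so result = 0.05
(((q -> q) -> q) -> p): 0.05 ≤ 0.67, so result = 1
((((q -> q) -> q) -> p) -> p): 1 > 0.67, so result = 0.67
(((((q -> q) -> q) -> p) -> p) -> r): 0.67 ≤ 0.82, so result = 1
((((((q -> q) -> q) -> p) -> p) -> r) -> p): 1 > 0.67, so result = 0.67
(((((((q -> q) -> q) -> p) -> p) -> r) -> p) -> q): 0.67 > 0.05, so result = 0.05
((((((((q -> q) -> q) -> p) -> p) -> r) -> p) -> q) -> p): 0.05 ≤ 0.67, so result = 1
(((((((((q -> q) -> q) -> p) -> p) -> r) -> p) -> q) -> p) -> q): 1 > 0.05, so result = 0.05
((((((((((q -> q) -> q) -> p) -> p) -> r) -> p) -> q) -> p) -> q) -> q): 0.05 ≤ 0.05, so result = 1
(((((((((((q -> q) -> q) -> p) -> p) -> r) -> p) -> q) -> p) -> q) -> q) -> q): 1 > 0.05, so result = 0.05
~p: Gödel ¬ of 0.67 = 0 (operand ≠ 0)
((((((((((((q -> q) -> q) -> p) -> p) -> r) -> p) -> q) -> p) -> q) -> q) -> q) -> ~p): 0.05 > 0, so result = 0
(((((((((((((q -> q) -> q) -> p) -> p) -> r) -> p) -> q) -> p) -> q) -> q) -> q) -> ~p) -> p): 0 ≤ 0.67, so result = 1
((((((((((((((q -> q) -> q) -> p) -> p) -> r) -> p) -> q) -> p) -> q) -> q) -> q) -> ~p) -> p) -> r): 1 > 0.82, so result = 0.82
(((((((((((((((q -> q) -> q) -> p) -> p) -> r) -> p) -> q) -> p) -> q) -> q) -> q) -> ~p) -> p) -> r) -> r): 0.82 ≤ 0.82, so result = 1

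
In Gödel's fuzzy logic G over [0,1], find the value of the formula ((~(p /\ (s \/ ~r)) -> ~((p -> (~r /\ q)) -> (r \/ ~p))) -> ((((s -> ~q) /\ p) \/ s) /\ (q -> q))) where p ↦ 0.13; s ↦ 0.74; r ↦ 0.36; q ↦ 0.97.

0.74

~r: Gödel ¬ of 0.36 = 0 (operand ≠ 0)
(s \/ ~r) = max(0.74, 0) = 0.74
(p /\ (s \/ ~r)) = min(0.13, 0.74) = 0.13
~(p /\ (s \/ ~r)): Gödel ¬ of 0.13 = 0 (operand ≠ 0)
~r: Gödel ¬ of 0.36 = 0 (operand ≠ 0)
(~r /\ q) = min(0, 0.97) = 0
(p -> (~r /\ q)): 0.13 > 0, so result = 0
~p: Gödel ¬ of 0.13 = 0 (operand ≠ 0)
(r \/ ~p) = max(0.36, 0) = 0.36
((p -> (~r /\ q)) -> (r \/ ~p)): 0 ≤ 0.36, so result = 1
~((p -> (~r /\ q)) -> (r \/ ~p)): Gödel ¬ of 1 = 0 (operand ≠ 0)
(~(p /\ (s \/ ~r)) -> ~((p -> (~r /\ q)) -> (r \/ ~p))): 0 ≤ 0, so result = 1
~q: Gödel ¬ of 0.97 = 0 (operand ≠ 0)
(s -> ~q): 0.74 > 0, so result = 0
((s -> ~q) /\ p) = min(0, 0.13) = 0
(((s -> ~q) /\ p) \/ s) = max(0, 0.74) = 0.74
(q -> q): 0.97 ≤ 0.97, so result = 1
((((s -> ~q) /\ p) \/ s) /\ (q -> q)) = min(0.74, 1) = 0.74
((~(p /\ (s \/ ~r)) -> ~((p -> (~r /\ q)) -> (r \/ ~p))) -> ((((s -> ~q) /\ p) \/ s) /\ (q -> q))): 1 > 0.74, so result = 0.74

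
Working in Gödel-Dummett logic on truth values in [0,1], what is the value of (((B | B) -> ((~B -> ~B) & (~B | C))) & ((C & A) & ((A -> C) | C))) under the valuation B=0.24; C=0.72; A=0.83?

(B | B) = max(0.24, 0.24) = 0.24
~B: Gödel ¬ of 0.24 = 0 (operand ≠ 0)
~B: Gödel ¬ of 0.24 = 0 (operand ≠ 0)
(~B -> ~B): 0 ≤ 0, so result = 1
~B: Gödel ¬ of 0.24 = 0 (operand ≠ 0)
(~B | C) = max(0, 0.72) = 0.72
((~B -> ~B) & (~B | C)) = min(1, 0.72) = 0.72
((B | B) -> ((~B -> ~B) & (~B | C))): 0.24 ≤ 0.72, so result = 1
(C & A) = min(0.72, 0.83) = 0.72
(A -> C): 0.83 > 0.72, so result = 0.72
((A -> C) | C) = max(0.72, 0.72) = 0.72
((C & A) & ((A -> C) | C)) = min(0.72, 0.72) = 0.72
(((B | B) -> ((~B -> ~B) & (~B | C))) & ((C & A) & ((A -> C) | C))) = min(1, 0.72) = 0.72

0.72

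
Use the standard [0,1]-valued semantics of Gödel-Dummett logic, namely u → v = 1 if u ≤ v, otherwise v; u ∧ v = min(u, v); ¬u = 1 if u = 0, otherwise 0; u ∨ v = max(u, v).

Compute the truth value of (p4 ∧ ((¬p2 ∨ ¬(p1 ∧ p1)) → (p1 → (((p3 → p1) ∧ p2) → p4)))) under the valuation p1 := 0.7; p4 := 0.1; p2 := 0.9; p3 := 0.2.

0.10

¬p2: Gödel ¬ of 0.9 = 0 (operand ≠ 0)
(p1 ∧ p1) = min(0.7, 0.7) = 0.7
¬(p1 ∧ p1): Gödel ¬ of 0.7 = 0 (operand ≠ 0)
(¬p2 ∨ ¬(p1 ∧ p1)) = max(0, 0) = 0
(p3 → p1): 0.2 ≤ 0.7, so result = 1
((p3 → p1) ∧ p2) = min(1, 0.9) = 0.9
(((p3 → p1) ∧ p2) → p4): 0.9 > 0.1, so result = 0.1
(p1 → (((p3 → p1) ∧ p2) → p4)): 0.7 > 0.1, so result = 0.1
((¬p2 ∨ ¬(p1 ∧ p1)) → (p1 → (((p3 → p1) ∧ p2) → p4))): 0 ≤ 0.1, so result = 1
(p4 ∧ ((¬p2 ∨ ¬(p1 ∧ p1)) → (p1 → (((p3 → p1) ∧ p2) → p4)))) = min(0.1, 1) = 0.1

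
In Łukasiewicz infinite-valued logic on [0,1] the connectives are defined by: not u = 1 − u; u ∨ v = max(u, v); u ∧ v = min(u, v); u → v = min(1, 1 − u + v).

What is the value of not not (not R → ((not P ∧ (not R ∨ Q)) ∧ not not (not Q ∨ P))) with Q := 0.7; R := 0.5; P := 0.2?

not R: Łukasiewicz ¬ gives 1 − 0.5 = 0.5
not P: Łukasiewicz ¬ gives 1 − 0.2 = 0.8
not R: Łukasiewicz ¬ gives 1 − 0.5 = 0.5
(not R ∨ Q) = max(0.5, 0.7) = 0.7
(not P ∧ (not R ∨ Q)) = min(0.8, 0.7) = 0.7
not Q: Łukasiewicz ¬ gives 1 − 0.7 = 0.3
(not Q ∨ P) = max(0.3, 0.2) = 0.3
not (not Q ∨ P): Łukasiewicz ¬ gives 1 − 0.3 = 0.7
not not (not Q ∨ P): Łukasiewicz ¬ gives 1 − 0.7 = 0.3
((not P ∧ (not R ∨ Q)) ∧ not not (not Q ∨ P)) = min(0.7, 0.3) = 0.3
(not R → ((not P ∧ (not R ∨ Q)) ∧ not not (not Q ∨ P))): min(1, 1 − 0.5 + 0.3) = 0.8
not (not R → ((not P ∧ (not R ∨ Q)) ∧ not not (not Q ∨ P))): Łukasiewicz ¬ gives 1 − 0.8 = 0.2
not not (not R → ((not P ∧ (not R ∨ Q)) ∧ not not (not Q ∨ P))): Łukasiewicz ¬ gives 1 − 0.2 = 0.8

0.80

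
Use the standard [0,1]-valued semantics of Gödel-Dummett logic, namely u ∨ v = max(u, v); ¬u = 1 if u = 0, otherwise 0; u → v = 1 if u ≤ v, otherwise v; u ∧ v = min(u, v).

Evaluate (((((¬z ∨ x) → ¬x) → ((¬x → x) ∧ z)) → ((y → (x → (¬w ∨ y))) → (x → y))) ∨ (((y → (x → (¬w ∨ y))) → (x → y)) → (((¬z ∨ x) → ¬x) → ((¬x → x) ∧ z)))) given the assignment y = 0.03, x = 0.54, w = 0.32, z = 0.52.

¬z: Gödel ¬ of 0.52 = 0 (operand ≠ 0)
(¬z ∨ x) = max(0, 0.54) = 0.54
¬x: Gödel ¬ of 0.54 = 0 (operand ≠ 0)
((¬z ∨ x) → ¬x): 0.54 > 0, so result = 0
¬x: Gödel ¬ of 0.54 = 0 (operand ≠ 0)
(¬x → x): 0 ≤ 0.54, so result = 1
((¬x → x) ∧ z) = min(1, 0.52) = 0.52
(((¬z ∨ x) → ¬x) → ((¬x → x) ∧ z)): 0 ≤ 0.52, so result = 1
¬w: Gödel ¬ of 0.32 = 0 (operand ≠ 0)
(¬w ∨ y) = max(0, 0.03) = 0.03
(x → (¬w ∨ y)): 0.54 > 0.03, so result = 0.03
(y → (x → (¬w ∨ y))): 0.03 ≤ 0.03, so result = 1
(x → y): 0.54 > 0.03, so result = 0.03
((y → (x → (¬w ∨ y))) → (x → y)): 1 > 0.03, so result = 0.03
((((¬z ∨ x) → ¬x) → ((¬x → x) ∧ z)) → ((y → (x → (¬w ∨ y))) → (x → y))): 1 > 0.03, so result = 0.03
¬w: Gödel ¬ of 0.32 = 0 (operand ≠ 0)
(¬w ∨ y) = max(0, 0.03) = 0.03
(x → (¬w ∨ y)): 0.54 > 0.03, so result = 0.03
(y → (x → (¬w ∨ y))): 0.03 ≤ 0.03, so result = 1
(x → y): 0.54 > 0.03, so result = 0.03
((y → (x → (¬w ∨ y))) → (x → y)): 1 > 0.03, so result = 0.03
¬z: Gödel ¬ of 0.52 = 0 (operand ≠ 0)
(¬z ∨ x) = max(0, 0.54) = 0.54
¬x: Gödel ¬ of 0.54 = 0 (operand ≠ 0)
((¬z ∨ x) → ¬x): 0.54 > 0, so result = 0
¬x: Gödel ¬ of 0.54 = 0 (operand ≠ 0)
(¬x → x): 0 ≤ 0.54, so result = 1
((¬x → x) ∧ z) = min(1, 0.52) = 0.52
(((¬z ∨ x) → ¬x) → ((¬x → x) ∧ z)): 0 ≤ 0.52, so result = 1
(((y → (x → (¬w ∨ y))) → (x → y)) → (((¬z ∨ x) → ¬x) → ((¬x → x) ∧ z))): 0.03 ≤ 1, so result = 1
(((((¬z ∨ x) → ¬x) → ((¬x → x) ∧ z)) → ((y → (x → (¬w ∨ y))) → (x → y))) ∨ (((y → (x → (¬w ∨ y))) → (x → y)) → (((¬z ∨ x) → ¬x) → ((¬x → x) ∧ z)))) = max(0.03, 1) = 1

1.00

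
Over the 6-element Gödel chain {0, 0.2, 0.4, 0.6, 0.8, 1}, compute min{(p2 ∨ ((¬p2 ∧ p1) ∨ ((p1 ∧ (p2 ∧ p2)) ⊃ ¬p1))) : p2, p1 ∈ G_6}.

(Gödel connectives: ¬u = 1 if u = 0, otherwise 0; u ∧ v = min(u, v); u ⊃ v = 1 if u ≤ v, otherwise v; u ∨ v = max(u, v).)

0.20

The minimum is attained at p2 = 0.2, p1 = 0.2:
  ¬p2: Gödel ¬ of 0.2 = 0 (operand ≠ 0)
  (¬p2 ∧ p1) = min(0, 0.2) = 0
  (p2 ∧ p2) = min(0.2, 0.2) = 0.2
  (p1 ∧ (p2 ∧ p2)) = min(0.2, 0.2) = 0.2
  ¬p1: Gödel ¬ of 0.2 = 0 (operand ≠ 0)
  ((p1 ∧ (p2 ∧ p2)) ⊃ ¬p1): 0.2 > 0, so result = 0
  ((¬p2 ∧ p1) ∨ ((p1 ∧ (p2 ∧ p2)) ⊃ ¬p1)) = max(0, 0) = 0
  (p2 ∨ ((¬p2 ∧ p1) ∨ ((p1 ∧ (p2 ∧ p2)) ⊃ ¬p1))) = max(0.2, 0) = 0.2
Checking all 36 assignments confirms none give a value below 0.20.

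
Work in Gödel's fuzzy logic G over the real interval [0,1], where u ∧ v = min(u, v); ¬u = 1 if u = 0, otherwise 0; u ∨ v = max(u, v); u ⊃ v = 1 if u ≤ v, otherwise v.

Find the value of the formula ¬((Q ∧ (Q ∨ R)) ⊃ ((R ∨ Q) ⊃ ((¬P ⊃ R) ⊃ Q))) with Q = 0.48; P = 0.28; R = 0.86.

(Q ∨ R) = max(0.48, 0.86) = 0.86
(Q ∧ (Q ∨ R)) = min(0.48, 0.86) = 0.48
(R ∨ Q) = max(0.86, 0.48) = 0.86
¬P: Gödel ¬ of 0.28 = 0 (operand ≠ 0)
(¬P ⊃ R): 0 ≤ 0.86, so result = 1
((¬P ⊃ R) ⊃ Q): 1 > 0.48, so result = 0.48
((R ∨ Q) ⊃ ((¬P ⊃ R) ⊃ Q)): 0.86 > 0.48, so result = 0.48
((Q ∧ (Q ∨ R)) ⊃ ((R ∨ Q) ⊃ ((¬P ⊃ R) ⊃ Q))): 0.48 ≤ 0.48, so result = 1
¬((Q ∧ (Q ∨ R)) ⊃ ((R ∨ Q) ⊃ ((¬P ⊃ R) ⊃ Q))): Gödel ¬ of 1 = 0 (operand ≠ 0)

0.00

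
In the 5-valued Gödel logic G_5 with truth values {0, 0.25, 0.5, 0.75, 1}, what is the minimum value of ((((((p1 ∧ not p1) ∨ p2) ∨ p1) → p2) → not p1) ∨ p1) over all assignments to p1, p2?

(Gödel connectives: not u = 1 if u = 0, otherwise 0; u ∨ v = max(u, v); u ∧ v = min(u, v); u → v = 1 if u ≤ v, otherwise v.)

0.25

The minimum is attained at p1 = 0.25, p2 = 0.25:
  not p1: Gödel ¬ of 0.25 = 0 (operand ≠ 0)
  (p1 ∧ not p1) = min(0.25, 0) = 0
  ((p1 ∧ not p1) ∨ p2) = max(0, 0.25) = 0.25
  (((p1 ∧ not p1) ∨ p2) ∨ p1) = max(0.25, 0.25) = 0.25
  ((((p1 ∧ not p1) ∨ p2) ∨ p1) → p2): 0.25 ≤ 0.25, so result = 1
  not p1: Gödel ¬ of 0.25 = 0 (operand ≠ 0)
  (((((p1 ∧ not p1) ∨ p2) ∨ p1) → p2) → not p1): 1 > 0, so result = 0
  ((((((p1 ∧ not p1) ∨ p2) ∨ p1) → p2) → not p1) ∨ p1) = max(0, 0.25) = 0.25
Checking all 25 assignments confirms none give a value below 0.25.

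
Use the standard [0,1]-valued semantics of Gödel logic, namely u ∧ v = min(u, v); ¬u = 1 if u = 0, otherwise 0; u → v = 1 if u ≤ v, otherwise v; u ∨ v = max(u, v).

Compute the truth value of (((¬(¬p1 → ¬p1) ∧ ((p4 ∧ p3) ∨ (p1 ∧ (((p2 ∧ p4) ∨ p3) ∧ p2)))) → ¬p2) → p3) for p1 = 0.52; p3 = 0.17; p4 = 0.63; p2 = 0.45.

¬p1: Gödel ¬ of 0.52 = 0 (operand ≠ 0)
¬p1: Gödel ¬ of 0.52 = 0 (operand ≠ 0)
(¬p1 → ¬p1): 0 ≤ 0, so result = 1
¬(¬p1 → ¬p1): Gödel ¬ of 1 = 0 (operand ≠ 0)
(p4 ∧ p3) = min(0.63, 0.17) = 0.17
(p2 ∧ p4) = min(0.45, 0.63) = 0.45
((p2 ∧ p4) ∨ p3) = max(0.45, 0.17) = 0.45
(((p2 ∧ p4) ∨ p3) ∧ p2) = min(0.45, 0.45) = 0.45
(p1 ∧ (((p2 ∧ p4) ∨ p3) ∧ p2)) = min(0.52, 0.45) = 0.45
((p4 ∧ p3) ∨ (p1 ∧ (((p2 ∧ p4) ∨ p3) ∧ p2))) = max(0.17, 0.45) = 0.45
(¬(¬p1 → ¬p1) ∧ ((p4 ∧ p3) ∨ (p1 ∧ (((p2 ∧ p4) ∨ p3) ∧ p2)))) = min(0, 0.45) = 0
¬p2: Gödel ¬ of 0.45 = 0 (operand ≠ 0)
((¬(¬p1 → ¬p1) ∧ ((p4 ∧ p3) ∨ (p1 ∧ (((p2 ∧ p4) ∨ p3) ∧ p2)))) → ¬p2): 0 ≤ 0, so result = 1
(((¬(¬p1 → ¬p1) ∧ ((p4 ∧ p3) ∨ (p1 ∧ (((p2 ∧ p4) ∨ p3) ∧ p2)))) → ¬p2) → p3): 1 > 0.17, so result = 0.17

0.17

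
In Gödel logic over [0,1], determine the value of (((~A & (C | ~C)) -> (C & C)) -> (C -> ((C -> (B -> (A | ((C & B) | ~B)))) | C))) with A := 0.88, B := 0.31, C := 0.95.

1.00

~A: Gödel ¬ of 0.88 = 0 (operand ≠ 0)
~C: Gödel ¬ of 0.95 = 0 (operand ≠ 0)
(C | ~C) = max(0.95, 0) = 0.95
(~A & (C | ~C)) = min(0, 0.95) = 0
(C & C) = min(0.95, 0.95) = 0.95
((~A & (C | ~C)) -> (C & C)): 0 ≤ 0.95, so result = 1
(C & B) = min(0.95, 0.31) = 0.31
~B: Gödel ¬ of 0.31 = 0 (operand ≠ 0)
((C & B) | ~B) = max(0.31, 0) = 0.31
(A | ((C & B) | ~B)) = max(0.88, 0.31) = 0.88
(B -> (A | ((C & B) | ~B))): 0.31 ≤ 0.88, so result = 1
(C -> (B -> (A | ((C & B) | ~B)))): 0.95 ≤ 1, so result = 1
((C -> (B -> (A | ((C & B) | ~B)))) | C) = max(1, 0.95) = 1
(C -> ((C -> (B -> (A | ((C & B) | ~B)))) | C)): 0.95 ≤ 1, so result = 1
(((~A & (C | ~C)) -> (C & C)) -> (C -> ((C -> (B -> (A | ((C & B) | ~B)))) | C))): 1 ≤ 1, so result = 1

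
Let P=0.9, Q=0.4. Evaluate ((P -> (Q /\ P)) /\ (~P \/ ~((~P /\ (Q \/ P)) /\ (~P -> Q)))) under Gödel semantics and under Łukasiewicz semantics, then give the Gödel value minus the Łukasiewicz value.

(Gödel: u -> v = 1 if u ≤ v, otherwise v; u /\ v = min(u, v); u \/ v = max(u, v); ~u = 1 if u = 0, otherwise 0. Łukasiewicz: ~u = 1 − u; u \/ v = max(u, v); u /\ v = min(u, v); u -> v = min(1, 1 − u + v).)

Gödel evaluation:
  (Q /\ P) = min(0.4, 0.9) = 0.4
  (P -> (Q /\ P)): 0.9 > 0.4, so result = 0.4
  ~P: Gödel ¬ of 0.9 = 0 (operand ≠ 0)
  ~P: Gödel ¬ of 0.9 = 0 (operand ≠ 0)
  (Q \/ P) = max(0.4, 0.9) = 0.9
  (~P /\ (Q \/ P)) = min(0, 0.9) = 0
  ~P: Gödel ¬ of 0.9 = 0 (operand ≠ 0)
  (~P -> Q): 0 ≤ 0.4, so result = 1
  ((~P /\ (Q \/ P)) /\ (~P -> Q)) = min(0, 1) = 0
  ~((~P /\ (Q \/ P)) /\ (~P -> Q)): Gödel ¬ of 0 = 1 (operand is 0)
  (~P \/ ~((~P /\ (Q \/ P)) /\ (~P -> Q))) = max(0, 1) = 1
  ((P -> (Q /\ P)) /\ (~P \/ ~((~P /\ (Q \/ P)) /\ (~P -> Q)))) = min(0.4, 1) = 0.4
  Gödel value = 0.4
Łukasiewicz evaluation:
  (Q /\ P) = min(0.4, 0.9) = 0.4
  (P -> (Q /\ P)): min(1, 1 − 0.9 + 0.4) = 0.5
  ~P: Łukasiewicz ¬ gives 1 − 0.9 = 0.1
  ~P: Łukasiewicz ¬ gives 1 − 0.9 = 0.1
  (Q \/ P) = max(0.4, 0.9) = 0.9
  (~P /\ (Q \/ P)) = min(0.1, 0.9) = 0.1
  ~P: Łukasiewicz ¬ gives 1 − 0.9 = 0.1
  (~P -> Q): min(1, 1 − 0.1 + 0.4) = 1
  ((~P /\ (Q \/ P)) /\ (~P -> Q)) = min(0.1, 1) = 0.1
  ~((~P /\ (Q \/ P)) /\ (~P -> Q)): Łukasiewicz ¬ gives 1 − 0.1 = 0.9
  (~P \/ ~((~P /\ (Q \/ P)) /\ (~P -> Q))) = max(0.1, 0.9) = 0.9
  ((P -> (Q /\ P)) /\ (~P \/ ~((~P /\ (Q \/ P)) /\ (~P -> Q)))) = min(0.5, 0.9) = 0.5
  Łukasiewicz value = 0.5
Difference: 0.4 − 0.5 = -0.10

-0.10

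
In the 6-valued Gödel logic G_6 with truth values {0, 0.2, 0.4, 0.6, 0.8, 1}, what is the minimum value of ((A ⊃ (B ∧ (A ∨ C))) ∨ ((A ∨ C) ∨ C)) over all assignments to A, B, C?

0.20

The minimum is attained at A = 0.2, B = 0, C = 0:
  (A ∨ C) = max(0.2, 0) = 0.2
  (B ∧ (A ∨ C)) = min(0, 0.2) = 0
  (A ⊃ (B ∧ (A ∨ C))): 0.2 > 0, so result = 0
  (A ∨ C) = max(0.2, 0) = 0.2
  ((A ∨ C) ∨ C) = max(0.2, 0) = 0.2
  ((A ⊃ (B ∧ (A ∨ C))) ∨ ((A ∨ C) ∨ C)) = max(0, 0.2) = 0.2
Checking all 216 assignments confirms none give a value below 0.20.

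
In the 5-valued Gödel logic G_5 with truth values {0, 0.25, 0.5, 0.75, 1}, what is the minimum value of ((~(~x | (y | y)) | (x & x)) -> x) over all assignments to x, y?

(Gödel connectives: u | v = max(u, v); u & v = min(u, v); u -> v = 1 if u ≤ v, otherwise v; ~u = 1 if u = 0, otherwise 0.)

0.25

The minimum is attained at x = 0.25, y = 0:
  ~x: Gödel ¬ of 0.25 = 0 (operand ≠ 0)
  (y | y) = max(0, 0) = 0
  (~x | (y | y)) = max(0, 0) = 0
  ~(~x | (y | y)): Gödel ¬ of 0 = 1 (operand is 0)
  (x & x) = min(0.25, 0.25) = 0.25
  (~(~x | (y | y)) | (x & x)) = max(1, 0.25) = 1
  ((~(~x | (y | y)) | (x & x)) -> x): 1 > 0.25, so result = 0.25
Checking all 25 assignments confirms none give a value below 0.25.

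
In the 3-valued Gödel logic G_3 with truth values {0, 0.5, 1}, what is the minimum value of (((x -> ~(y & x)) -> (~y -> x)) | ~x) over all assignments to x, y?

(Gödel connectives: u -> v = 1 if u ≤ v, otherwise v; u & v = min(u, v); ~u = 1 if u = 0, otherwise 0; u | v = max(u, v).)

The minimum is attained at x = 0.5, y = 0:
  (y & x) = min(0, 0.5) = 0
  ~(y & x): Gödel ¬ of 0 = 1 (operand is 0)
  (x -> ~(y & x)): 0.5 ≤ 1, so result = 1
  ~y: Gödel ¬ of 0 = 1 (operand is 0)
  (~y -> x): 1 > 0.5, so result = 0.5
  ((x -> ~(y & x)) -> (~y -> x)): 1 > 0.5, so result = 0.5
  ~x: Gödel ¬ of 0.5 = 0 (operand ≠ 0)
  (((x -> ~(y & x)) -> (~y -> x)) | ~x) = max(0.5, 0) = 0.5
Checking all 9 assignments confirms none give a value below 0.50.

0.50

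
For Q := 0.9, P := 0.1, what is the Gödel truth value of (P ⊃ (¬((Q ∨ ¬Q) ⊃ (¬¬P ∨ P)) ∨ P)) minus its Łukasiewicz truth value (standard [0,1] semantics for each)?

0.00

Gödel evaluation:
  ¬Q: Gödel ¬ of 0.9 = 0 (operand ≠ 0)
  (Q ∨ ¬Q) = max(0.9, 0) = 0.9
  ¬P: Gödel ¬ of 0.1 = 0 (operand ≠ 0)
  ¬¬P: Gödel ¬ of 0 = 1 (operand is 0)
  (¬¬P ∨ P) = max(1, 0.1) = 1
  ((Q ∨ ¬Q) ⊃ (¬¬P ∨ P)): 0.9 ≤ 1, so result = 1
  ¬((Q ∨ ¬Q) ⊃ (¬¬P ∨ P)): Gödel ¬ of 1 = 0 (operand ≠ 0)
  (¬((Q ∨ ¬Q) ⊃ (¬¬P ∨ P)) ∨ P) = max(0, 0.1) = 0.1
  (P ⊃ (¬((Q ∨ ¬Q) ⊃ (¬¬P ∨ P)) ∨ P)): 0.1 ≤ 0.1, so result = 1
  Gödel value = 1
Łukasiewicz evaluation:
  ¬Q: Łukasiewicz ¬ gives 1 − 0.9 = 0.1
  (Q ∨ ¬Q) = max(0.9, 0.1) = 0.9
  ¬P: Łukasiewicz ¬ gives 1 − 0.1 = 0.9
  ¬¬P: Łukasiewicz ¬ gives 1 − 0.9 = 0.1
  (¬¬P ∨ P) = max(0.1, 0.1) = 0.1
  ((Q ∨ ¬Q) ⊃ (¬¬P ∨ P)): min(1, 1 − 0.9 + 0.1) = 0.2
  ¬((Q ∨ ¬Q) ⊃ (¬¬P ∨ P)): Łukasiewicz ¬ gives 1 − 0.2 = 0.8
  (¬((Q ∨ ¬Q) ⊃ (¬¬P ∨ P)) ∨ P) = max(0.8, 0.1) = 0.8
  (P ⊃ (¬((Q ∨ ¬Q) ⊃ (¬¬P ∨ P)) ∨ P)): min(1, 1 − 0.1 + 0.8) = 1
  Łukasiewicz value = 1
Difference: 1 − 1 = 0.00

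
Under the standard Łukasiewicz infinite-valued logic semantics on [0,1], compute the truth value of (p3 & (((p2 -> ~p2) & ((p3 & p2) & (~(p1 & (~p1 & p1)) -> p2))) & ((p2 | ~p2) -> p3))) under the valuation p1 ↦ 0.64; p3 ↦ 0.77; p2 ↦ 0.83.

0.34

~p2: Łukasiewicz ¬ gives 1 − 0.83 = 0.17
(p2 -> ~p2): min(1, 1 − 0.83 + 0.17) = 0.34
(p3 & p2) = min(0.77, 0.83) = 0.77
~p1: Łukasiewicz ¬ gives 1 − 0.64 = 0.36
(~p1 & p1) = min(0.36, 0.64) = 0.36
(p1 & (~p1 & p1)) = min(0.64, 0.36) = 0.36
~(p1 & (~p1 & p1)): Łukasiewicz ¬ gives 1 − 0.36 = 0.64
(~(p1 & (~p1 & p1)) -> p2): min(1, 1 − 0.64 + 0.83) = 1
((p3 & p2) & (~(p1 & (~p1 & p1)) -> p2)) = min(0.77, 1) = 0.77
((p2 -> ~p2) & ((p3 & p2) & (~(p1 & (~p1 & p1)) -> p2))) = min(0.34, 0.77) = 0.34
~p2: Łukasiewicz ¬ gives 1 − 0.83 = 0.17
(p2 | ~p2) = max(0.83, 0.17) = 0.83
((p2 | ~p2) -> p3): min(1, 1 − 0.83 + 0.77) = 0.94
(((p2 -> ~p2) & ((p3 & p2) & (~(p1 & (~p1 & p1)) -> p2))) & ((p2 | ~p2) -> p3)) = min(0.34, 0.94) = 0.34
(p3 & (((p2 -> ~p2) & ((p3 & p2) & (~(p1 & (~p1 & p1)) -> p2))) & ((p2 | ~p2) -> p3))) = min(0.77, 0.34) = 0.34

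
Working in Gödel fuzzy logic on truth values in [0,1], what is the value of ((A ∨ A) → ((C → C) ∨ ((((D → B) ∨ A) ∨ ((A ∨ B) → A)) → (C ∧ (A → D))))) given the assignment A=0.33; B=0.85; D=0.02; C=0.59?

1.00

(A ∨ A) = max(0.33, 0.33) = 0.33
(C → C): 0.59 ≤ 0.59, so result = 1
(D → B): 0.02 ≤ 0.85, so result = 1
((D → B) ∨ A) = max(1, 0.33) = 1
(A ∨ B) = max(0.33, 0.85) = 0.85
((A ∨ B) → A): 0.85 > 0.33, so result = 0.33
(((D → B) ∨ A) ∨ ((A ∨ B) → A)) = max(1, 0.33) = 1
(A → D): 0.33 > 0.02, so result = 0.02
(C ∧ (A → D)) = min(0.59, 0.02) = 0.02
((((D → B) ∨ A) ∨ ((A ∨ B) → A)) → (C ∧ (A → D))): 1 > 0.02, so result = 0.02
((C → C) ∨ ((((D → B) ∨ A) ∨ ((A ∨ B) → A)) → (C ∧ (A → D)))) = max(1, 0.02) = 1
((A ∨ A) → ((C → C) ∨ ((((D → B) ∨ A) ∨ ((A ∨ B) → A)) → (C ∧ (A → D))))): 0.33 ≤ 1, so result = 1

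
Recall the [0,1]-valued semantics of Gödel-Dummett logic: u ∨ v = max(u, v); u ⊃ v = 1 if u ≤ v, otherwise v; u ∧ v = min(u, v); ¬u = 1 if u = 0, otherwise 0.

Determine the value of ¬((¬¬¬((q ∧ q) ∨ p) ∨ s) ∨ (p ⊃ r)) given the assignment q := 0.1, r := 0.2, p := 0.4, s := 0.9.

(q ∧ q) = min(0.1, 0.1) = 0.1
((q ∧ q) ∨ p) = max(0.1, 0.4) = 0.4
¬((q ∧ q) ∨ p): Gödel ¬ of 0.4 = 0 (operand ≠ 0)
¬¬((q ∧ q) ∨ p): Gödel ¬ of 0 = 1 (operand is 0)
¬¬¬((q ∧ q) ∨ p): Gödel ¬ of 1 = 0 (operand ≠ 0)
(¬¬¬((q ∧ q) ∨ p) ∨ s) = max(0, 0.9) = 0.9
(p ⊃ r): 0.4 > 0.2, so result = 0.2
((¬¬¬((q ∧ q) ∨ p) ∨ s) ∨ (p ⊃ r)) = max(0.9, 0.2) = 0.9
¬((¬¬¬((q ∧ q) ∨ p) ∨ s) ∨ (p ⊃ r)): Gödel ¬ of 0.9 = 0 (operand ≠ 0)

0.00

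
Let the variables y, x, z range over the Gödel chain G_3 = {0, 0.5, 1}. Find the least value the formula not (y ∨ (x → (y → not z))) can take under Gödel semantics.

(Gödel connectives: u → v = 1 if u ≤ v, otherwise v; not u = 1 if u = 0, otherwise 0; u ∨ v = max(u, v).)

0.00

The minimum is attained at y = 0, x = 0, z = 0:
  not z: Gödel ¬ of 0 = 1 (operand is 0)
  (y → not z): 0 ≤ 1, so result = 1
  (x → (y → not z)): 0 ≤ 1, so result = 1
  (y ∨ (x → (y → not z))) = max(0, 1) = 1
  not (y ∨ (x → (y → not z))): Gödel ¬ of 1 = 0 (operand ≠ 0)
Checking all 27 assignments confirms none give a value below 0.00.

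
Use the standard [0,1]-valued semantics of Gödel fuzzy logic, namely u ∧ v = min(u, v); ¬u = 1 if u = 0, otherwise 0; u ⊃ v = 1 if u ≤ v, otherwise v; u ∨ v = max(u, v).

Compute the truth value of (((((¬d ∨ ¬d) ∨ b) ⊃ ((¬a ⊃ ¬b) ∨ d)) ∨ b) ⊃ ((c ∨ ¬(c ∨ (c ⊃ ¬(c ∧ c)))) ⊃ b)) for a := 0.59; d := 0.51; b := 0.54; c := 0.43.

1.00

¬d: Gödel ¬ of 0.51 = 0 (operand ≠ 0)
¬d: Gödel ¬ of 0.51 = 0 (operand ≠ 0)
(¬d ∨ ¬d) = max(0, 0) = 0
((¬d ∨ ¬d) ∨ b) = max(0, 0.54) = 0.54
¬a: Gödel ¬ of 0.59 = 0 (operand ≠ 0)
¬b: Gödel ¬ of 0.54 = 0 (operand ≠ 0)
(¬a ⊃ ¬b): 0 ≤ 0, so result = 1
((¬a ⊃ ¬b) ∨ d) = max(1, 0.51) = 1
(((¬d ∨ ¬d) ∨ b) ⊃ ((¬a ⊃ ¬b) ∨ d)): 0.54 ≤ 1, so result = 1
((((¬d ∨ ¬d) ∨ b) ⊃ ((¬a ⊃ ¬b) ∨ d)) ∨ b) = max(1, 0.54) = 1
(c ∧ c) = min(0.43, 0.43) = 0.43
¬(c ∧ c): Gödel ¬ of 0.43 = 0 (operand ≠ 0)
(c ⊃ ¬(c ∧ c)): 0.43 > 0, so result = 0
(c ∨ (c ⊃ ¬(c ∧ c))) = max(0.43, 0) = 0.43
¬(c ∨ (c ⊃ ¬(c ∧ c))): Gödel ¬ of 0.43 = 0 (operand ≠ 0)
(c ∨ ¬(c ∨ (c ⊃ ¬(c ∧ c)))) = max(0.43, 0) = 0.43
((c ∨ ¬(c ∨ (c ⊃ ¬(c ∧ c)))) ⊃ b): 0.43 ≤ 0.54, so result = 1
(((((¬d ∨ ¬d) ∨ b) ⊃ ((¬a ⊃ ¬b) ∨ d)) ∨ b) ⊃ ((c ∨ ¬(c ∨ (c ⊃ ¬(c ∧ c)))) ⊃ b)): 1 ≤ 1, so result = 1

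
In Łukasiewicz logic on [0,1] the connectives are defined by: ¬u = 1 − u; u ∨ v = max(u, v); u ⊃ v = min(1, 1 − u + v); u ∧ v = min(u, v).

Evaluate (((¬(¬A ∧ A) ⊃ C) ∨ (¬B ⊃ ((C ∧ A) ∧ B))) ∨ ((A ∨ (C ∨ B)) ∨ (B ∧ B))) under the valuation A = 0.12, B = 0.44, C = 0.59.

¬A: Łukasiewicz ¬ gives 1 − 0.12 = 0.88
(¬A ∧ A) = min(0.88, 0.12) = 0.12
¬(¬A ∧ A): Łukasiewicz ¬ gives 1 − 0.12 = 0.88
(¬(¬A ∧ A) ⊃ C): min(1, 1 − 0.88 + 0.59) = 0.71
¬B: Łukasiewicz ¬ gives 1 − 0.44 = 0.56
(C ∧ A) = min(0.59, 0.12) = 0.12
((C ∧ A) ∧ B) = min(0.12, 0.44) = 0.12
(¬B ⊃ ((C ∧ A) ∧ B)): min(1, 1 − 0.56 + 0.12) = 0.56
((¬(¬A ∧ A) ⊃ C) ∨ (¬B ⊃ ((C ∧ A) ∧ B))) = max(0.71, 0.56) = 0.71
(C ∨ B) = max(0.59, 0.44) = 0.59
(A ∨ (C ∨ B)) = max(0.12, 0.59) = 0.59
(B ∧ B) = min(0.44, 0.44) = 0.44
((A ∨ (C ∨ B)) ∨ (B ∧ B)) = max(0.59, 0.44) = 0.59
(((¬(¬A ∧ A) ⊃ C) ∨ (¬B ⊃ ((C ∧ A) ∧ B))) ∨ ((A ∨ (C ∨ B)) ∨ (B ∧ B))) = max(0.71, 0.59) = 0.71

0.71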